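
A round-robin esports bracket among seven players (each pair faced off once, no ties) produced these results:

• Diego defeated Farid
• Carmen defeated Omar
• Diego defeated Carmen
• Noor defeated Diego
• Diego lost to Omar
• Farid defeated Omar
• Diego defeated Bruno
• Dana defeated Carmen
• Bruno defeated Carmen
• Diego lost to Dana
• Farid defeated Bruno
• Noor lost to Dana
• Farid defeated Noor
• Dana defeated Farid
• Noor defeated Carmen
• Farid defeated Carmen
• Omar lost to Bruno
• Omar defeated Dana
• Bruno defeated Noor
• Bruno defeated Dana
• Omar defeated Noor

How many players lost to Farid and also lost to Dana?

2

Farid beat: Bruno, Omar, Noor, Carmen.
Dana beat: Noor, Farid, Carmen, Diego.
Both beat: Noor, Carmen — 2.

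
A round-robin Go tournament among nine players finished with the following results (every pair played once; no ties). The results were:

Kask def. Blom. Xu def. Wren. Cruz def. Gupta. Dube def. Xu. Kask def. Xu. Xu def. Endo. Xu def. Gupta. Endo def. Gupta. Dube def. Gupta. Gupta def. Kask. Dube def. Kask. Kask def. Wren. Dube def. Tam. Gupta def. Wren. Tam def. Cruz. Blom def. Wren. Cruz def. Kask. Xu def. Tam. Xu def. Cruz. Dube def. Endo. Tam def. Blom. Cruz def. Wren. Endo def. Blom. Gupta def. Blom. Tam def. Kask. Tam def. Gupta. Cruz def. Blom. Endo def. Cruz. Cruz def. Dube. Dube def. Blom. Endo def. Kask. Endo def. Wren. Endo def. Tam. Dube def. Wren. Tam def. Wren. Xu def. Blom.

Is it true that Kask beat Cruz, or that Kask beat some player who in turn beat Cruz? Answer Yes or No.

Yes

Kask did not beat Cruz directly.
Kask beat Blom, Wren, Xu. Of those, Xu beat Cruz.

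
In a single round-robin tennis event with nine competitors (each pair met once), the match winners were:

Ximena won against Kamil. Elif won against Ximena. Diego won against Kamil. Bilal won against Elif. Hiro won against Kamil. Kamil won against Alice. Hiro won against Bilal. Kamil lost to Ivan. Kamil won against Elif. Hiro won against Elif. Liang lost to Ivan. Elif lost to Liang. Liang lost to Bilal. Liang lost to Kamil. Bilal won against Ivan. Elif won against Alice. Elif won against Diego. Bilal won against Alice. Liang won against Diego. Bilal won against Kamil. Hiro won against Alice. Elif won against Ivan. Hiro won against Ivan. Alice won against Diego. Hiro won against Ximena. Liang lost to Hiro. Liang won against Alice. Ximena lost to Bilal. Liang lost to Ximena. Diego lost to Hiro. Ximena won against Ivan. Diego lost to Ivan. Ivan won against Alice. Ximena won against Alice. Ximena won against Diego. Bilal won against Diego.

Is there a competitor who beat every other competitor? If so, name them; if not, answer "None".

Hiro

Hiro has 8 wins out of 8 opponents — a perfect record.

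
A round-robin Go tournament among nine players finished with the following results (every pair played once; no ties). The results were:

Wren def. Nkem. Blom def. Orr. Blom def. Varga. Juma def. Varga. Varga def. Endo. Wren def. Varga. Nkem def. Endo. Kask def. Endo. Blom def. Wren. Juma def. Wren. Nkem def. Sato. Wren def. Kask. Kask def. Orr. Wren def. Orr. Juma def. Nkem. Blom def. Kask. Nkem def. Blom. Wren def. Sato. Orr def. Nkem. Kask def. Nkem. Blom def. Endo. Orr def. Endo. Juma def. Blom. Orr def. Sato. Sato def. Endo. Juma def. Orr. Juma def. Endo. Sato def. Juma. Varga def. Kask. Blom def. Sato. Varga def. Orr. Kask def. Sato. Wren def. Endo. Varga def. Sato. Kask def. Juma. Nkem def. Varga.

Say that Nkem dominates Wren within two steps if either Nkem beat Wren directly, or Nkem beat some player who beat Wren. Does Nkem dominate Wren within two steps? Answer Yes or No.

Yes

Nkem did not beat Wren directly.
Nkem beat Sato, Varga, Endo, Blom. Of those, Blom beat Wren.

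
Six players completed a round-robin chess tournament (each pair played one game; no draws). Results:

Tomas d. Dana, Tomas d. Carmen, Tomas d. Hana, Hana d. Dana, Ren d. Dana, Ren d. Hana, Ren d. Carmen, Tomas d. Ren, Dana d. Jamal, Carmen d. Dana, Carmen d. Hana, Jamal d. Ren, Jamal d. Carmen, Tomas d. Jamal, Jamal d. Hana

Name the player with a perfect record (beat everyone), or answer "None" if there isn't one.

Tomas has 5 wins out of 5 opponents — a perfect record.

Tomas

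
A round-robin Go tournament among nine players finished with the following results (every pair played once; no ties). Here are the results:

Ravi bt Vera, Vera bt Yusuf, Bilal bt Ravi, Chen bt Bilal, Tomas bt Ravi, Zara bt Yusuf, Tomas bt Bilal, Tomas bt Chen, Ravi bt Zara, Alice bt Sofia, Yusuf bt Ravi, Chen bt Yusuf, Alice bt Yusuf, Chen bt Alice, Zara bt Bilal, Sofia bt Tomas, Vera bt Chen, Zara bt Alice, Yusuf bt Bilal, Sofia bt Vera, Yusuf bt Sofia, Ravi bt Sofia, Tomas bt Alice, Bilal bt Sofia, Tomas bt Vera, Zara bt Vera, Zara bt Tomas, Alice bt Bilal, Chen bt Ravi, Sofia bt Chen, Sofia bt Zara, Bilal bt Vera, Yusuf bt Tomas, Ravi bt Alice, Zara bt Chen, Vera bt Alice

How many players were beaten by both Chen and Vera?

2

Chen beat: Alice, Ravi, Bilal, Yusuf.
Vera beat: Alice, Yusuf, Chen.
Both beat: Alice, Yusuf — 2.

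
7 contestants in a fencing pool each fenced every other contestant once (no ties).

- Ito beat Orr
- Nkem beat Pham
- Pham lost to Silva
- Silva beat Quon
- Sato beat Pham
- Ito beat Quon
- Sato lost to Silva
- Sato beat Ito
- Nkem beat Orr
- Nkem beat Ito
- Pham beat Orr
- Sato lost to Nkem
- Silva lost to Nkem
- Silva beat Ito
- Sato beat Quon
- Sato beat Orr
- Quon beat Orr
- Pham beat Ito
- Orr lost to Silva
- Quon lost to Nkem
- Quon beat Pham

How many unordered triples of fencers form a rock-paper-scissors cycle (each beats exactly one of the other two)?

Win totals: Pham 2, Quon 2, Nkem 6, Ito 2, Sato 4, Silva 5, Orr 0.
A fencer with w wins dominates both others in C(w,2) triples; summing gives 1 + 1 + 15 + 1 + 6 + 10 + 0 = 34 transitive triples.
Total triples C(7,3) = 35, so cyclic triples = 35 − 34 = 1.

1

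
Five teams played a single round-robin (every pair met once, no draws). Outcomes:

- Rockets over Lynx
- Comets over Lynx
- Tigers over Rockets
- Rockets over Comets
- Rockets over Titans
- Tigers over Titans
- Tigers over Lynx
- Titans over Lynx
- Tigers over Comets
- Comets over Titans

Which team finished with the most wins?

Win totals: Comets 2, Lynx 0, Rockets 3, Titans 1, Tigers 4.
Tigers leads with 4 wins (next highest: 3).

Tigers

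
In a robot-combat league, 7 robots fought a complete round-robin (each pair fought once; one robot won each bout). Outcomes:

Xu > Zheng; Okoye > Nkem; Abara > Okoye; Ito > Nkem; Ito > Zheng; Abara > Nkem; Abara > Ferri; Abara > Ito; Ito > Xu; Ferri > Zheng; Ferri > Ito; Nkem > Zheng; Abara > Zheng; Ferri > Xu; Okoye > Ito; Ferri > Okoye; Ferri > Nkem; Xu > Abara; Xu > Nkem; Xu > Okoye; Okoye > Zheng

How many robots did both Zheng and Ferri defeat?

Zheng beat: no one.
Ferri beat: Ito, Okoye, Xu, Nkem, Zheng.
No one was beaten by both.

0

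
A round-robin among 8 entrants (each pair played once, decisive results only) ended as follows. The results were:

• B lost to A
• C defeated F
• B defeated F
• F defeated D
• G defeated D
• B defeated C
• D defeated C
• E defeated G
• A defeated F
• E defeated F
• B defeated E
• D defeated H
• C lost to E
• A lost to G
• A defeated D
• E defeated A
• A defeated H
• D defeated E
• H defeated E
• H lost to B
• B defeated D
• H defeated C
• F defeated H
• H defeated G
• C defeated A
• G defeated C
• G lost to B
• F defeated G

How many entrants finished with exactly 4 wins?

2

Win totals: A 4, B 6, C 2, D 3, E 4, F 3, G 3, H 3.
Exactly 4: A, E — 2 entrants.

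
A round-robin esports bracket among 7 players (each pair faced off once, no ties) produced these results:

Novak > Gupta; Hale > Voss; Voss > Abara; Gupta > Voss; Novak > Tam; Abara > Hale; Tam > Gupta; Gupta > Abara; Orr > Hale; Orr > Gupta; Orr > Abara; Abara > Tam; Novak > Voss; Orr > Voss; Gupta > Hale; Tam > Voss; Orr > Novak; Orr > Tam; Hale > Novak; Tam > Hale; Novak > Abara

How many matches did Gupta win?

3

Gupta's results: beat Voss, Abara, Hale; lost to Orr, Novak, Tam.
That is 3 wins.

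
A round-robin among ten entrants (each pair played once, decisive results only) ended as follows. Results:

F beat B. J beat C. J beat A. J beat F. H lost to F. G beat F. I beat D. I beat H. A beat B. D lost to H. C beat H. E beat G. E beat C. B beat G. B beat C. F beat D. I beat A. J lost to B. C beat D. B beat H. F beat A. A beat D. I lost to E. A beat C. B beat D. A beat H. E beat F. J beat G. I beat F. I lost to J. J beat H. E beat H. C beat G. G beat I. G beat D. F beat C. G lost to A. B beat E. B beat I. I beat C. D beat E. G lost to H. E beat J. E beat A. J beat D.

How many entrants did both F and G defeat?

F beat: A, B, C, D, H.
G beat: D, F, I.
Both beat: D — 1.

1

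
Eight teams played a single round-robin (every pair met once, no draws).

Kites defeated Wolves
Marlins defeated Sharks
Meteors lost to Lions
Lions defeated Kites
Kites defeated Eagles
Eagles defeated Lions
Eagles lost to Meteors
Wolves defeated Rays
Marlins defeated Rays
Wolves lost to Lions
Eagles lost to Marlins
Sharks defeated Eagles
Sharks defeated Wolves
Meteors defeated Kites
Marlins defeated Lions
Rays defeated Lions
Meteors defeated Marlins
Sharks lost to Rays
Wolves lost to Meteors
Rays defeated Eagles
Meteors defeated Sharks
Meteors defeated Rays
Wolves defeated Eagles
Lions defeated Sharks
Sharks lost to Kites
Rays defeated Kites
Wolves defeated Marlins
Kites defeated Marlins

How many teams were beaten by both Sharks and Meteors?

2

Sharks beat: Eagles, Wolves.
Meteors beat: Sharks, Eagles, Marlins, Wolves, Kites, Rays.
Both beat: Eagles, Wolves — 2.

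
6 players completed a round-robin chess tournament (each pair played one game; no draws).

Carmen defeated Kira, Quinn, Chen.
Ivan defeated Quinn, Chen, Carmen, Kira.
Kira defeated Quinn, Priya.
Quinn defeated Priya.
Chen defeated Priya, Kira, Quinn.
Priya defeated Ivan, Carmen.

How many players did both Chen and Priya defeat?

0

Chen beat: Priya, Kira, Quinn.
Priya beat: Ivan, Carmen.
No one was beaten by both.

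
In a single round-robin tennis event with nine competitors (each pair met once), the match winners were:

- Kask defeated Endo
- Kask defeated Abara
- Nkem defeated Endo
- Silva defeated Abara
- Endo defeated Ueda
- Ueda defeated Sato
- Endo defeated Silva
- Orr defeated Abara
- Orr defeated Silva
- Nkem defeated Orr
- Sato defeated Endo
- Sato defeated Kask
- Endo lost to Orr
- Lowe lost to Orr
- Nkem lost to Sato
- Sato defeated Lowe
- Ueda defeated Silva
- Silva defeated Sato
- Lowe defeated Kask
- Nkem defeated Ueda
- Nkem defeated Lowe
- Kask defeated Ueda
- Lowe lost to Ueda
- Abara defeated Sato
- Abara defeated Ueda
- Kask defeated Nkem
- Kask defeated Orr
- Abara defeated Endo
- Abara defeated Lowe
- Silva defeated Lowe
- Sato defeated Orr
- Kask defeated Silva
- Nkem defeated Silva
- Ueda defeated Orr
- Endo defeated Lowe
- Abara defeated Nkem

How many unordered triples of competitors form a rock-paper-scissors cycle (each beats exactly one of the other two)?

Win totals: Lowe 1, Endo 3, Abara 5, Orr 4, Silva 3, Nkem 5, Sato 5, Kask 6, Ueda 4.
A competitor with w wins dominates both others in C(w,2) triples; summing gives 0 + 3 + 10 + 6 + 3 + 10 + 10 + 15 + 6 = 63 transitive triples.
Total triples C(9,3) = 84, so cyclic triples = 84 − 63 = 21.

21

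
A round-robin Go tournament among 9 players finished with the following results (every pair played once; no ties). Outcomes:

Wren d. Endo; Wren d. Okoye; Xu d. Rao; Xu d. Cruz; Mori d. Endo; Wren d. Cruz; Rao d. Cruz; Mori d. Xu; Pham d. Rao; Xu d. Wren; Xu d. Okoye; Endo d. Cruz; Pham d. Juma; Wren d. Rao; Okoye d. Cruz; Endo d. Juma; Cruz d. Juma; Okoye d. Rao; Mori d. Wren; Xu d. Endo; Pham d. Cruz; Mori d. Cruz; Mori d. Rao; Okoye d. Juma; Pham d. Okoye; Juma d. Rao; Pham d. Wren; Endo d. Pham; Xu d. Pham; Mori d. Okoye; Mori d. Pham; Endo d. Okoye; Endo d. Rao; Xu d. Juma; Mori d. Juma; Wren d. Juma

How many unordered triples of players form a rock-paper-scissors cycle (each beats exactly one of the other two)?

Win totals: Rao 1, Okoye 3, Mori 8, Cruz 1, Wren 5, Xu 7, Pham 5, Juma 1, Endo 5.
A player with w wins dominates both others in C(w,2) triples; summing gives 0 + 3 + 28 + 0 + 10 + 21 + 10 + 0 + 10 = 82 transitive triples.
Total triples C(9,3) = 84, so cyclic triples = 84 − 82 = 2.

2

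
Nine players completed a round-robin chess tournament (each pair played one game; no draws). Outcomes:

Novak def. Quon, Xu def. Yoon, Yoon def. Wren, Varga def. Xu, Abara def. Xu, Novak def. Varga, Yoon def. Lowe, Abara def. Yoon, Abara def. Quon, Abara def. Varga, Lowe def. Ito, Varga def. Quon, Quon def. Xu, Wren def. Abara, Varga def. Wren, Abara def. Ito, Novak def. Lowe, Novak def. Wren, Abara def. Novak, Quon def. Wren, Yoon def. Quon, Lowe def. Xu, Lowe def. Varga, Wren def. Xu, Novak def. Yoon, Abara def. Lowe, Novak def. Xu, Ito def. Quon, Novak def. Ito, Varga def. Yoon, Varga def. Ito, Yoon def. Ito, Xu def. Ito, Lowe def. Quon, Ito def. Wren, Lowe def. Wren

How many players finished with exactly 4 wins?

Win totals: Xu 2, Varga 5, Novak 7, Quon 2, Lowe 5, Ito 2, Abara 7, Wren 2, Yoon 4.
Exactly 4: Yoon — 1 player.

1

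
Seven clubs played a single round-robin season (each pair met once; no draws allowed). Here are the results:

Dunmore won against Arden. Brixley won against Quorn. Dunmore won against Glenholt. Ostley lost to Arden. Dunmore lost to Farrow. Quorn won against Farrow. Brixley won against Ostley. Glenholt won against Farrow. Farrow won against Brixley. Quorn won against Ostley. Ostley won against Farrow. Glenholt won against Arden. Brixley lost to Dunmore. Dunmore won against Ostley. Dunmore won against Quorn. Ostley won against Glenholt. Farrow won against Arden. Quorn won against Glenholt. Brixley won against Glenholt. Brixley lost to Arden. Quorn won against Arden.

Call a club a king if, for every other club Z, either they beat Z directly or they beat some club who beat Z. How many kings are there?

3

Brixley cannot reach Dunmore in two steps.
Ostley cannot reach Quorn in two steps.
Quorn reaches everyone (king).
Dunmore reaches everyone (king).
Arden cannot reach Dunmore in two steps.
Farrow reaches everyone (king).
Glenholt cannot reach Quorn in two steps.
Kings: Quorn, Dunmore, Farrow — 3.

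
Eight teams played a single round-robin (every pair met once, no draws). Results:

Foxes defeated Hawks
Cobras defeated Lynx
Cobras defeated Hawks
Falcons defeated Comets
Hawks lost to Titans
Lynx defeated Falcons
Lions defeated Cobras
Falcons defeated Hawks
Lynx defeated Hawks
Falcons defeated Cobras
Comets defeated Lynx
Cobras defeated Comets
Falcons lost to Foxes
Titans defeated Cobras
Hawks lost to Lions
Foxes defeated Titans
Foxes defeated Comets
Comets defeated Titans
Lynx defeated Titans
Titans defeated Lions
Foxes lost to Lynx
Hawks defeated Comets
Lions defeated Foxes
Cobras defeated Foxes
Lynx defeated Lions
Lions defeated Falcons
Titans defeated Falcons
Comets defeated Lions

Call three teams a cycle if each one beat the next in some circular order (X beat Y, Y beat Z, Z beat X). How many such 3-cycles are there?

16

Win totals: Comets 3, Foxes 4, Titans 4, Falcons 3, Lions 4, Cobras 4, Lynx 5, Hawks 1.
A team with w wins dominates both others in C(w,2) triples; summing gives 3 + 6 + 6 + 3 + 6 + 6 + 10 + 0 = 40 transitive triples.
Total triples C(8,3) = 56, so cyclic triples = 56 − 40 = 16.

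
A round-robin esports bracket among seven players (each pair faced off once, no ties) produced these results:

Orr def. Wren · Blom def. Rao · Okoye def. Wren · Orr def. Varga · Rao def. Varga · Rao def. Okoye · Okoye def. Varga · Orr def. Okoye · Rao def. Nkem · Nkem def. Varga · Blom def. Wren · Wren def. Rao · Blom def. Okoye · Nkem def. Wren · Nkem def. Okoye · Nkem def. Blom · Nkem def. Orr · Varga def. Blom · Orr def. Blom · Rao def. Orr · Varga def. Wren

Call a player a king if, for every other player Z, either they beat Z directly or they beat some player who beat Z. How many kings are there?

Orr cannot reach Nkem in two steps.
Okoye cannot reach Orr, Nkem in two steps.
Blom reaches everyone (king).
Varga cannot reach Orr, Nkem in two steps.
Nkem reaches everyone (king).
Wren cannot reach Blom in two steps.
Rao reaches everyone (king).
Kings: Blom, Nkem, Rao — 3.

3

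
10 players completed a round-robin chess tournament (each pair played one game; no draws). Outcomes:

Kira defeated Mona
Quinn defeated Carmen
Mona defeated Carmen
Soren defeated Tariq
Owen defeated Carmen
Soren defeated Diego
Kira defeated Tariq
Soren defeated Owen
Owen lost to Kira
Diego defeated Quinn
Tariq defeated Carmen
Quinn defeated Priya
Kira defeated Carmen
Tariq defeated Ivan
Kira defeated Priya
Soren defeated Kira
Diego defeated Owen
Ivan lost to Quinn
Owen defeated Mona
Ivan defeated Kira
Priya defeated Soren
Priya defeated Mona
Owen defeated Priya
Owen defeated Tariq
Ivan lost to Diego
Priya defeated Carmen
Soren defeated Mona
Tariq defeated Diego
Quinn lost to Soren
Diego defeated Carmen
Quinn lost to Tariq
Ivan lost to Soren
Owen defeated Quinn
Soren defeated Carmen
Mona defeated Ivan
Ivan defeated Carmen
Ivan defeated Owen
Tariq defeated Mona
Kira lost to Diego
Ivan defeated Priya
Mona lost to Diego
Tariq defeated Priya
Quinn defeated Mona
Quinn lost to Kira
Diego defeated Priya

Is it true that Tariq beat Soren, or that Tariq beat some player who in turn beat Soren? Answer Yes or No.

Tariq did not beat Soren directly.
Tariq beat Mona, Diego, Carmen, Quinn, Ivan, Priya. Of those, Priya beat Soren.

Yes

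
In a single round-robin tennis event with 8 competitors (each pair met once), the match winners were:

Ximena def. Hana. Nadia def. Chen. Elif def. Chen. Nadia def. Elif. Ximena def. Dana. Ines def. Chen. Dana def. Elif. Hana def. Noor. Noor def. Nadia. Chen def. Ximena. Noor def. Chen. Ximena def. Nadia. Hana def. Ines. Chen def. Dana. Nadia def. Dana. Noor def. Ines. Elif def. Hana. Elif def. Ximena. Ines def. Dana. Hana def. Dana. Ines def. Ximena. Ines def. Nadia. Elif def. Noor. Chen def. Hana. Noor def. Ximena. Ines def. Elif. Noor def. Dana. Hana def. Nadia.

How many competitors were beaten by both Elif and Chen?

2

Elif beat: Ximena, Chen, Hana, Noor.
Chen beat: Ximena, Dana, Hana.
Both beat: Ximena, Hana — 2.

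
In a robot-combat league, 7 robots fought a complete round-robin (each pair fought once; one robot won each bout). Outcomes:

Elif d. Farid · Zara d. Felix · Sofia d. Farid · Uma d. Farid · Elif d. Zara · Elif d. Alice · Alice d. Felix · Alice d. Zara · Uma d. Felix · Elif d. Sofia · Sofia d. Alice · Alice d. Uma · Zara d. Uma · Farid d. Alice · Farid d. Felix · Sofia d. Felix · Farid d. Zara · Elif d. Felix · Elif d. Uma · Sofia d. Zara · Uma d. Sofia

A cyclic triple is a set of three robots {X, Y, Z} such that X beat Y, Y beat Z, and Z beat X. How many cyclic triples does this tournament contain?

Win totals: Felix 0, Uma 3, Zara 2, Sofia 4, Elif 6, Alice 3, Farid 3.
A robot with w wins dominates both others in C(w,2) triples; summing gives 0 + 3 + 1 + 6 + 15 + 3 + 3 = 31 transitive triples.
Total triples C(7,3) = 35, so cyclic triples = 35 − 31 = 4.

4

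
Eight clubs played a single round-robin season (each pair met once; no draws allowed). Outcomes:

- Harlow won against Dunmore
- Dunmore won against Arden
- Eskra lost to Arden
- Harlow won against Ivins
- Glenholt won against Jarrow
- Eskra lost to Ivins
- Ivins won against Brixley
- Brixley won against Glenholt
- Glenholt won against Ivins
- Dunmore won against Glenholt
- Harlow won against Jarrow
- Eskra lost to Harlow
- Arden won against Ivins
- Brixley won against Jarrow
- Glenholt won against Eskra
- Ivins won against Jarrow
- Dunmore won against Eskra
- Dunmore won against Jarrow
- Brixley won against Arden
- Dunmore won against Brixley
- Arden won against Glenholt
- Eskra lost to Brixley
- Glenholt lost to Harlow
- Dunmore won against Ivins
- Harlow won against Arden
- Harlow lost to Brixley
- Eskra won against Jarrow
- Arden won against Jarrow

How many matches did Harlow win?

Harlow's results: beat Eskra, Arden, Jarrow, Dunmore, Ivins, Glenholt; lost to Brixley.
That is 6 wins.

6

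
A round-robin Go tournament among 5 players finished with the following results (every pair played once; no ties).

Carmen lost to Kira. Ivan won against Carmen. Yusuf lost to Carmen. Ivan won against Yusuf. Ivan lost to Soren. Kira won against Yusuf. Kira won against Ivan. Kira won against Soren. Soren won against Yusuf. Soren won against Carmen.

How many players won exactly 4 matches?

1

Win totals: Soren 3, Carmen 1, Yusuf 0, Kira 4, Ivan 2.
Exactly 4: Kira — 1 player.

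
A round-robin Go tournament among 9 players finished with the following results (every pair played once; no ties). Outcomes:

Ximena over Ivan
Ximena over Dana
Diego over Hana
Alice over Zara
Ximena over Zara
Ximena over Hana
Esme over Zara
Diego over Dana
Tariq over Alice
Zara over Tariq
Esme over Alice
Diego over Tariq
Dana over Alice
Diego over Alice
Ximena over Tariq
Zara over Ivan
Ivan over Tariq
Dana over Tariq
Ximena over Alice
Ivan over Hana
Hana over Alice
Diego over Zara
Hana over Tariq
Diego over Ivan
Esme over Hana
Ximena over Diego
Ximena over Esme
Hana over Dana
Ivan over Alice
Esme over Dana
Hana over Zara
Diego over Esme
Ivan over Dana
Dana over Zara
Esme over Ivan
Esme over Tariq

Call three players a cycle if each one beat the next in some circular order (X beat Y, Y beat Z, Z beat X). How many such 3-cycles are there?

Win totals: Ivan 4, Tariq 1, Alice 1, Ximena 8, Diego 7, Zara 2, Hana 4, Dana 3, Esme 6.
A player with w wins dominates both others in C(w,2) triples; summing gives 6 + 0 + 0 + 28 + 21 + 1 + 6 + 3 + 15 = 80 transitive triples.
Total triples C(9,3) = 84, so cyclic triples = 84 − 80 = 4.

4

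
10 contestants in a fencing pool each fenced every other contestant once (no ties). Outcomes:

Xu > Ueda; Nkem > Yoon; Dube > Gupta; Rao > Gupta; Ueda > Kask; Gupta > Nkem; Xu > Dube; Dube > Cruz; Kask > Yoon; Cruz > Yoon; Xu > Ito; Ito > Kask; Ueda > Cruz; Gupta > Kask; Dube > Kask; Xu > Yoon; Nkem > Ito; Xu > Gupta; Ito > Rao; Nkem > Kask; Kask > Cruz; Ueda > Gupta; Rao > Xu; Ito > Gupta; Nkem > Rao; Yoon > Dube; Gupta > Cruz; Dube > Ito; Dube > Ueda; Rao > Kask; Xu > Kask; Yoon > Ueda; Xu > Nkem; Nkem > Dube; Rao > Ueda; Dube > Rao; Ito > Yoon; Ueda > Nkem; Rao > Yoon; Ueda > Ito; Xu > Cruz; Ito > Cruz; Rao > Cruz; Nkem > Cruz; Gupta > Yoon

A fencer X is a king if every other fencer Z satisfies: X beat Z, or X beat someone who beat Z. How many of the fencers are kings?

5

Xu reaches everyone (king).
Gupta cannot reach Xu in two steps.
Dube reaches everyone (king).
Cruz cannot reach Xu, Gupta, Rao, Ito, Kask, Nkem in two steps.
Yoon cannot reach Xu in two steps.
Rao reaches everyone (king).
Ito reaches everyone (king).
Ueda cannot reach Xu in two steps.
Kask cannot reach Xu, Gupta, Rao, Ito, Nkem in two steps.
Nkem reaches everyone (king).
Kings: Xu, Dube, Rao, Ito, Nkem — 5.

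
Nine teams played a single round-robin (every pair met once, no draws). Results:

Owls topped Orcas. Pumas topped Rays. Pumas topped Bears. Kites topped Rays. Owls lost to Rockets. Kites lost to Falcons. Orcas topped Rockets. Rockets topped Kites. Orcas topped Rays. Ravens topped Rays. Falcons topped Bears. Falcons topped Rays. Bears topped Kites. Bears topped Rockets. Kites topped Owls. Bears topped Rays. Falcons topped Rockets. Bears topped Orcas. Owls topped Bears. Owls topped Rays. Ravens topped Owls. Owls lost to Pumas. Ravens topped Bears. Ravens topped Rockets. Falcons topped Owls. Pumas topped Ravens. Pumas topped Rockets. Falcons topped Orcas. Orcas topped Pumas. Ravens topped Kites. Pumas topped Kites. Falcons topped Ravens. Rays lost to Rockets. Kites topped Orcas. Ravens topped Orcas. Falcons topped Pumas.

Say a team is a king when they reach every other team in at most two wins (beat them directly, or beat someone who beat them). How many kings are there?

Falcons reaches everyone (king).
Rockets cannot reach Falcons, Pumas, Ravens in two steps.
Bears cannot reach Falcons, Ravens in two steps.
Pumas cannot reach Falcons in two steps.
Ravens cannot reach Falcons in two steps.
Kites cannot reach Falcons, Ravens in two steps.
Owls cannot reach Falcons, Ravens in two steps.
Orcas cannot reach Falcons in two steps.
Rays cannot reach Falcons, Rockets, Bears, Pumas, Ravens, Kites, Owls, Orcas in two steps.
Kings: Falcons — 1.

1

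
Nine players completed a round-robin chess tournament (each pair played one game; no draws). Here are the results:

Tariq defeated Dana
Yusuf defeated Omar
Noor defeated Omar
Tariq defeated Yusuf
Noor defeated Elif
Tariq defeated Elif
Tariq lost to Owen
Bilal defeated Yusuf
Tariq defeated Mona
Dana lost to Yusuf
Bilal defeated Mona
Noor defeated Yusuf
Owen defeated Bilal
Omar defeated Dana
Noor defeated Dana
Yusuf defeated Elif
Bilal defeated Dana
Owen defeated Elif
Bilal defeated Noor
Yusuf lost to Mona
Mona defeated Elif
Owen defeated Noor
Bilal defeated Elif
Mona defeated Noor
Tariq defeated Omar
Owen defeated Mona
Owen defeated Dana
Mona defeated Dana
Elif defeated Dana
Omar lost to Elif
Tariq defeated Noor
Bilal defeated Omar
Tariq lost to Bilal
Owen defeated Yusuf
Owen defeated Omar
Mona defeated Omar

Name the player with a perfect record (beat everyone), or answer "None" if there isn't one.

Owen

Owen has 8 wins out of 8 opponents — a perfect record.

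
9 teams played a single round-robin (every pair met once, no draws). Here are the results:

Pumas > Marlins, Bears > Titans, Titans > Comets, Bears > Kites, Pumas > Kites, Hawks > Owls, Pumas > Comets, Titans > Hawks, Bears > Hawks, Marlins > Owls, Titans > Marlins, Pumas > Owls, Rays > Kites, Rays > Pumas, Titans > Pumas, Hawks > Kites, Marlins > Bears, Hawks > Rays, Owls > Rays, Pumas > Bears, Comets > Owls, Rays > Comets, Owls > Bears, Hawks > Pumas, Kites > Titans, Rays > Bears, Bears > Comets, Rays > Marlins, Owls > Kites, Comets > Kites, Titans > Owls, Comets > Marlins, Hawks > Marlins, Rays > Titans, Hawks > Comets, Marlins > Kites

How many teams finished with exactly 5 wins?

Win totals: Pumas 5, Hawks 6, Comets 3, Rays 6, Titans 5, Bears 4, Marlins 3, Owls 3, Kites 1.
Exactly 5: Pumas, Titans — 2 teams.

2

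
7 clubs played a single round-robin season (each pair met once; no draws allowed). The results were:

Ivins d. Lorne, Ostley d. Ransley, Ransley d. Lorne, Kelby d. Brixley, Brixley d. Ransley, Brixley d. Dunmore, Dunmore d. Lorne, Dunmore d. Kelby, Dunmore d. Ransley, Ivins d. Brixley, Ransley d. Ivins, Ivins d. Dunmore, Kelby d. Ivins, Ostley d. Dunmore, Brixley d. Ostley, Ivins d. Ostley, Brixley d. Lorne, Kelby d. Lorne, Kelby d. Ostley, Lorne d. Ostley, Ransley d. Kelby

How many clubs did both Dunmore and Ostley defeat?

1

Dunmore beat: Ransley, Lorne, Kelby.
Ostley beat: Ransley, Dunmore.
Both beat: Ransley — 1.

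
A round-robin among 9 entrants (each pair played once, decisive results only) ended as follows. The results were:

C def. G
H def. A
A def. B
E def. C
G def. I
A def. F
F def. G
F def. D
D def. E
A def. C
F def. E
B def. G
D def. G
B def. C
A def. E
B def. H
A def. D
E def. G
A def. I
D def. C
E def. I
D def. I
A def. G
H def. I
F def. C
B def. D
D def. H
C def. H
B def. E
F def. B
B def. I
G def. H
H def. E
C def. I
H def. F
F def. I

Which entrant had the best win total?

Win totals: A 7, B 6, C 3, D 5, E 3, F 6, G 2, H 4, I 0.
A leads with 7 wins (next highest: 6).

A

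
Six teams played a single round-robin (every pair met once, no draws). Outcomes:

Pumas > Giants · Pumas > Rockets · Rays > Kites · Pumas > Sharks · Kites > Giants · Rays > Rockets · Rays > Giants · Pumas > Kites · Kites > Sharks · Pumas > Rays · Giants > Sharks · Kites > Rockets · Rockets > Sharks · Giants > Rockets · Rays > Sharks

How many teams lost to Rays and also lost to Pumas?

4

Rays beat: Giants, Rockets, Kites, Sharks.
Pumas beat: Giants, Rockets, Kites, Sharks, Rays.
Both beat: Giants, Rockets, Kites, Sharks — 4.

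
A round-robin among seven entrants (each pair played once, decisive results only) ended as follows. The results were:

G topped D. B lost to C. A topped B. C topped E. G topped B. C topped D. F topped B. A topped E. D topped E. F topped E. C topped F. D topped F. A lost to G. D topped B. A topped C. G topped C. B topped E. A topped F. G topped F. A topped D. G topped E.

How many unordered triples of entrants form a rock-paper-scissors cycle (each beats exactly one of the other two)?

Win totals: A 5, B 1, C 4, D 3, E 0, F 2, G 6.
An entrant with w wins dominates both others in C(w,2) triples; summing gives 10 + 0 + 6 + 3 + 0 + 1 + 15 = 35 transitive triples.
Total triples C(7,3) = 35, so cyclic triples = 35 − 35 = 0.

0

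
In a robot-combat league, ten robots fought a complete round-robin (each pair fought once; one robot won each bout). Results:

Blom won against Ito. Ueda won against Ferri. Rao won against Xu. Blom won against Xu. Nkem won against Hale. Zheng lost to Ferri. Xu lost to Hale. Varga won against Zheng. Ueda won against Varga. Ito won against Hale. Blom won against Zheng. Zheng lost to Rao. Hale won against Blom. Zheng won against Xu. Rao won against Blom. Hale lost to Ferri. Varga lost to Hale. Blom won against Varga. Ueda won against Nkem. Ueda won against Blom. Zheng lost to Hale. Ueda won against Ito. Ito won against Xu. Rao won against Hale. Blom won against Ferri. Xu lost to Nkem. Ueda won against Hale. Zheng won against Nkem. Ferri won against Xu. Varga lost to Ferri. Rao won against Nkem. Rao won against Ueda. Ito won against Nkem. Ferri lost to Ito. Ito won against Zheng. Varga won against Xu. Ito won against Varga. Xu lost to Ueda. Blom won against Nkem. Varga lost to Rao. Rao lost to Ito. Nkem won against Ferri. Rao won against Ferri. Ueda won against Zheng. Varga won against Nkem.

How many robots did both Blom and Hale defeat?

Blom beat: Nkem, Varga, Ferri, Ito, Xu, Zheng.
Hale beat: Varga, Blom, Xu, Zheng.
Both beat: Varga, Xu, Zheng — 3.

3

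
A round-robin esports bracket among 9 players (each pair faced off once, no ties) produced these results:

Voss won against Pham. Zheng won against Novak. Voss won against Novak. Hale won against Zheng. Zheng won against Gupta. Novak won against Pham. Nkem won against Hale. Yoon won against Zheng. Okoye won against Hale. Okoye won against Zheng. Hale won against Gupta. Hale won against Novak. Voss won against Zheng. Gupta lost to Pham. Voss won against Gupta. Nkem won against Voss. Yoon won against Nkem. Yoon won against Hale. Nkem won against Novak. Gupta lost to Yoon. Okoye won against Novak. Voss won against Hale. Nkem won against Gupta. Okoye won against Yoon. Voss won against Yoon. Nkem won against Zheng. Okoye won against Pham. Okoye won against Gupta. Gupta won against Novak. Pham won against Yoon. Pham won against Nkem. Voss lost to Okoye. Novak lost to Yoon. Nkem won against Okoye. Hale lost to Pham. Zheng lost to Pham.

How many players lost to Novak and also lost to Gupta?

Novak beat: Pham.
Gupta beat: Novak.
No one was beaten by both.

0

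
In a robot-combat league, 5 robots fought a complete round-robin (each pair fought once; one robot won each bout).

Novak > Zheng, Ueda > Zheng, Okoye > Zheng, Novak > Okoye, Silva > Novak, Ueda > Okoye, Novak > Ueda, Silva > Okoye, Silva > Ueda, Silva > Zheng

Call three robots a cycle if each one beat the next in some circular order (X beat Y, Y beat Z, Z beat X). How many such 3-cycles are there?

Win totals: Okoye 1, Ueda 2, Zheng 0, Silva 4, Novak 3.
A robot with w wins dominates both others in C(w,2) triples; summing gives 0 + 1 + 0 + 6 + 3 = 10 transitive triples.
Total triples C(5,3) = 10, so cyclic triples = 10 − 10 = 0.

0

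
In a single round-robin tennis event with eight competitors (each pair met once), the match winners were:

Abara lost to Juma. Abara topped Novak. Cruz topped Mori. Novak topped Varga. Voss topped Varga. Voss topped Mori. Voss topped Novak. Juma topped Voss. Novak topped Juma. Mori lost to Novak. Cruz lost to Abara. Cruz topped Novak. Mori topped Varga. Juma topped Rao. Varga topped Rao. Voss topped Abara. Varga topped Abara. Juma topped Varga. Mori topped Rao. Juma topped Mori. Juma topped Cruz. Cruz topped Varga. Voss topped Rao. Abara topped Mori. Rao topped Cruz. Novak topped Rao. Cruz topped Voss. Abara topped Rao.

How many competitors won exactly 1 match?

1

Win totals: Mori 2, Cruz 4, Varga 2, Novak 4, Juma 6, Rao 1, Voss 5, Abara 4.
Exactly 1: Rao — 1 competitor.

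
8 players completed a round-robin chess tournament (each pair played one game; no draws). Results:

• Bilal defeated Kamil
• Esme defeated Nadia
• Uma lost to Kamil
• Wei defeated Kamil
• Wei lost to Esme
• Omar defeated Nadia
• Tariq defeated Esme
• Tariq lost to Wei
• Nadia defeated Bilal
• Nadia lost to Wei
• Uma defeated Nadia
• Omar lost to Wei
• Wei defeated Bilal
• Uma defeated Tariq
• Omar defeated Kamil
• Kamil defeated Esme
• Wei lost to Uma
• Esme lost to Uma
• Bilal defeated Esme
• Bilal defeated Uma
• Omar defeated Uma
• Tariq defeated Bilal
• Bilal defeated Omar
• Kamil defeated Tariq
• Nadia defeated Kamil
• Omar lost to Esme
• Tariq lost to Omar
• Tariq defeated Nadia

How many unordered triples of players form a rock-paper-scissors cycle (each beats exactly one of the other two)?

Win totals: Esme 3, Omar 4, Tariq 3, Kamil 3, Bilal 4, Uma 4, Wei 5, Nadia 2.
A player with w wins dominates both others in C(w,2) triples; summing gives 3 + 6 + 3 + 3 + 6 + 6 + 10 + 1 = 38 transitive triples.
Total triples C(8,3) = 56, so cyclic triples = 56 − 38 = 18.

18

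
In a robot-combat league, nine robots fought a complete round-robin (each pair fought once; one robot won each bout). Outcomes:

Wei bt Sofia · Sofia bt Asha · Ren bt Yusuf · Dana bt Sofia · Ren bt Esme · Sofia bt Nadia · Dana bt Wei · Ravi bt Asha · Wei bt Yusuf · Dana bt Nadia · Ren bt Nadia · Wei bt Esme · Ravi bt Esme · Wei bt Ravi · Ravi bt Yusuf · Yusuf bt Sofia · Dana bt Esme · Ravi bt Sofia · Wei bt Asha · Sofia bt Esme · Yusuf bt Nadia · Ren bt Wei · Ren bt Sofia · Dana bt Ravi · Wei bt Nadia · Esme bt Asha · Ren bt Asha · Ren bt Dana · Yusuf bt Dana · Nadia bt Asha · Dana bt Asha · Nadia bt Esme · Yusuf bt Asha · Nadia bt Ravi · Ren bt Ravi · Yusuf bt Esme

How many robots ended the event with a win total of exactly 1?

Win totals: Yusuf 5, Dana 6, Ren 8, Esme 1, Wei 6, Nadia 3, Asha 0, Sofia 3, Ravi 4.
Exactly 1: Esme — 1 robot.

1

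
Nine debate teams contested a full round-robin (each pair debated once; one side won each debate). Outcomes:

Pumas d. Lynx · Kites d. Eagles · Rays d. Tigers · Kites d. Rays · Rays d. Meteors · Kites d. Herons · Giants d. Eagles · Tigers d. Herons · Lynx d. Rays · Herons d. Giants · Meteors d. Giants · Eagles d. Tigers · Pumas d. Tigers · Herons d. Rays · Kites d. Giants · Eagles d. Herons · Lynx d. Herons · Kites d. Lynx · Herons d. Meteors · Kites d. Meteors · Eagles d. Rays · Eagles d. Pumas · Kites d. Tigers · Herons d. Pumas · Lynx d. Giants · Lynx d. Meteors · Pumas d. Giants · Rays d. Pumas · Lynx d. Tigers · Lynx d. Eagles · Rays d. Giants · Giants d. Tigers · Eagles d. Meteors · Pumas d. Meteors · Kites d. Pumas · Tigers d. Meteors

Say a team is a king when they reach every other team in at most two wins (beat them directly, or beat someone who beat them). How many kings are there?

Kites reaches everyone (king).
Lynx cannot reach Kites in two steps.
Tigers cannot reach Kites, Lynx, Eagles in two steps.
Meteors cannot reach Kites, Lynx, Herons, Pumas, Rays in two steps.
Eagles cannot reach Kites in two steps.
Herons cannot reach Kites in two steps.
Pumas cannot reach Kites in two steps.
Giants cannot reach Kites, Lynx in two steps.
Rays cannot reach Kites in two steps.
Kings: Kites — 1.

1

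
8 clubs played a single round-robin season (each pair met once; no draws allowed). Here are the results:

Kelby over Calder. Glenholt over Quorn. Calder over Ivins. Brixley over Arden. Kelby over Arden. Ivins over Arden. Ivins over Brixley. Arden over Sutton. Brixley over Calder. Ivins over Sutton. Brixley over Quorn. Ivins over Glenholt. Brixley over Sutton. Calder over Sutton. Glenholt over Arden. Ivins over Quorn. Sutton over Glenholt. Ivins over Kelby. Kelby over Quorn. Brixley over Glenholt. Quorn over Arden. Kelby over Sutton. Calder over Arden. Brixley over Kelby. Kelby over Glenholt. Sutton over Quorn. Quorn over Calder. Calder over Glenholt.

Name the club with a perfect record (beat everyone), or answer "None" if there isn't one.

None

Highest win total is Ivins with 6 (out of 7 possible).
Ivins lost to Calder, so no club went undefeated.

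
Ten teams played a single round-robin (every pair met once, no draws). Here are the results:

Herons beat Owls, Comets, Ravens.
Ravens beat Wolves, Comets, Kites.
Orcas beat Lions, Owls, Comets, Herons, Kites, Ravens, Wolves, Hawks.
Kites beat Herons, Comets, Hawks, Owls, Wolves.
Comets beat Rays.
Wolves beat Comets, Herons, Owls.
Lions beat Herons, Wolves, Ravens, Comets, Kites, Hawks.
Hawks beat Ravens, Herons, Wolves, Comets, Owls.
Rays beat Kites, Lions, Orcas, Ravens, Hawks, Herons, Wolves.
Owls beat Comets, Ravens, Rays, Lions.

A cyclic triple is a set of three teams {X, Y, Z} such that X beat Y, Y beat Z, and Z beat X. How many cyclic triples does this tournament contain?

21

Win totals: Owls 4, Rays 7, Hawks 5, Herons 3, Ravens 3, Kites 5, Wolves 3, Orcas 8, Lions 6, Comets 1.
A team with w wins dominates both others in C(w,2) triples; summing gives 6 + 21 + 10 + 3 + 3 + 10 + 3 + 28 + 15 + 0 = 99 transitive triples.
Total triples C(10,3) = 120, so cyclic triples = 120 − 99 = 21.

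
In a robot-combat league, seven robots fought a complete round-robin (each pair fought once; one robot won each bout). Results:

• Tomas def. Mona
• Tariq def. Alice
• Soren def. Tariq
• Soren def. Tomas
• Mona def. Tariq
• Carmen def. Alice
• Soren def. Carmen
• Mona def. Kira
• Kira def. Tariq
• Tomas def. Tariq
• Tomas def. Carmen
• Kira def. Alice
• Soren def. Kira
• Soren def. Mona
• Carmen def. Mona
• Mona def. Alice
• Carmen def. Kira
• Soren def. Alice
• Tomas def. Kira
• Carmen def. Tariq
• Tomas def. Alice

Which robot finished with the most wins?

Soren

Win totals: Soren 6, Alice 0, Kira 2, Tomas 5, Carmen 4, Tariq 1, Mona 3.
Soren leads with 6 wins (next highest: 5).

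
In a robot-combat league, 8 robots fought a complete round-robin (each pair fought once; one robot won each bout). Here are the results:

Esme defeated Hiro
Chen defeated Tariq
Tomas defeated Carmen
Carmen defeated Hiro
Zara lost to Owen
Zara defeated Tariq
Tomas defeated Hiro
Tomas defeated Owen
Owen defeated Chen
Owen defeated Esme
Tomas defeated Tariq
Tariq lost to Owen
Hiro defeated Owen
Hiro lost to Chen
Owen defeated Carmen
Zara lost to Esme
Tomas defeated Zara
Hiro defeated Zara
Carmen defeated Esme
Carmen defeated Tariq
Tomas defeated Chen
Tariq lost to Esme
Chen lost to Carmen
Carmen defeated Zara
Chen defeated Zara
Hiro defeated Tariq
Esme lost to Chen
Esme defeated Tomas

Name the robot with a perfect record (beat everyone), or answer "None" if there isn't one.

Highest win total is Tomas with 6 (out of 7 possible).
Tomas lost to Esme, so no robot went undefeated.

None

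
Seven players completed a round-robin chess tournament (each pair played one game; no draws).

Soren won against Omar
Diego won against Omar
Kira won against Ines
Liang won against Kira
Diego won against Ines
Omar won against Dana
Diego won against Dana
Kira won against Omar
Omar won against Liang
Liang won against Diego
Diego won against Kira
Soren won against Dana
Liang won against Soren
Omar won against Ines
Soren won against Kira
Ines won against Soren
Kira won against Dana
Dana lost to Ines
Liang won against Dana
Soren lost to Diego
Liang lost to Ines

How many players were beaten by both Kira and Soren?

Kira beat: Dana, Ines, Omar.
Soren beat: Kira, Dana, Omar.
Both beat: Dana, Omar — 2.

2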